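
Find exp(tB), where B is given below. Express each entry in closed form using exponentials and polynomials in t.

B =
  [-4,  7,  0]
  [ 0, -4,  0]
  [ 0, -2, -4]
e^{tB} =
  [exp(-4*t), 7*t*exp(-4*t), 0]
  [0, exp(-4*t), 0]
  [0, -2*t*exp(-4*t), exp(-4*t)]

Strategy: write B = P · J · P⁻¹ where J is a Jordan canonical form, so e^{tB} = P · e^{tJ} · P⁻¹, and e^{tJ} can be computed block-by-block.

B has Jordan form
J =
  [-4,  1,  0]
  [ 0, -4,  0]
  [ 0,  0, -4]
(up to reordering of blocks).

Per-block formulas:
  For a 1×1 block at λ = -4: exp(t · [-4]) = [e^(-4t)].
  For a 2×2 Jordan block J_2(-4): exp(t · J_2(-4)) = e^(-4t)·(I + t·N), where N is the 2×2 nilpotent shift.

After assembling e^{tJ} and conjugating by P, we get:

e^{tB} =
  [exp(-4*t), 7*t*exp(-4*t), 0]
  [0, exp(-4*t), 0]
  [0, -2*t*exp(-4*t), exp(-4*t)]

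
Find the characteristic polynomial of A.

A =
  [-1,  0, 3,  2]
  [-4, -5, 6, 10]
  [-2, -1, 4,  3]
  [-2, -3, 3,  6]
x^4 - 4*x^3 + 6*x^2 - 4*x + 1

Expanding det(x·I − A) (e.g. by cofactor expansion or by noting that A is similar to its Jordan form J, which has the same characteristic polynomial as A) gives
  χ_A(x) = x^4 - 4*x^3 + 6*x^2 - 4*x + 1
which factors as (x - 1)^4. The eigenvalues (with algebraic multiplicities) are λ = 1 with multiplicity 4.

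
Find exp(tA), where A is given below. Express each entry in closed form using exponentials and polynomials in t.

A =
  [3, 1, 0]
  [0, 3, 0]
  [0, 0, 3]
e^{tA} =
  [exp(3*t), t*exp(3*t), 0]
  [0, exp(3*t), 0]
  [0, 0, exp(3*t)]

Strategy: write A = P · J · P⁻¹ where J is a Jordan canonical form, so e^{tA} = P · e^{tJ} · P⁻¹, and e^{tJ} can be computed block-by-block.

A has Jordan form
J =
  [3, 1, 0]
  [0, 3, 0]
  [0, 0, 3]
(up to reordering of blocks).

Per-block formulas:
  For a 1×1 block at λ = 3: exp(t · [3]) = [e^(3t)].
  For a 2×2 Jordan block J_2(3): exp(t · J_2(3)) = e^(3t)·(I + t·N), where N is the 2×2 nilpotent shift.

After assembling e^{tJ} and conjugating by P, we get:

e^{tA} =
  [exp(3*t), t*exp(3*t), 0]
  [0, exp(3*t), 0]
  [0, 0, exp(3*t)]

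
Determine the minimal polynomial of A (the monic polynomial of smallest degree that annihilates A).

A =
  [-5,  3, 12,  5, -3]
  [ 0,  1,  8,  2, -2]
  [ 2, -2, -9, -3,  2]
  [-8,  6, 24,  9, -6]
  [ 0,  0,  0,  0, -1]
x^2 + 2*x + 1

The characteristic polynomial is χ_A(x) = (x + 1)^5, so the eigenvalues are known. The minimal polynomial is
  m_A(x) = Π_λ (x − λ)^{k_λ}
where k_λ is the size of the *largest* Jordan block for λ (equivalently, the smallest k with (A − λI)^k v = 0 for every generalised eigenvector v of λ).

  λ = -1: largest Jordan block has size 2, contributing (x + 1)^2

So m_A(x) = (x + 1)^2 = x^2 + 2*x + 1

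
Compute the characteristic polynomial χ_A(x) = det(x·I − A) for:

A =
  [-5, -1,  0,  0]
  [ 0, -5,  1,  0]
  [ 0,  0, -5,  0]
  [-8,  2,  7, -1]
x^4 + 16*x^3 + 90*x^2 + 200*x + 125

Expanding det(x·I − A) (e.g. by cofactor expansion or by noting that A is similar to its Jordan form J, which has the same characteristic polynomial as A) gives
  χ_A(x) = x^4 + 16*x^3 + 90*x^2 + 200*x + 125
which factors as (x + 1)*(x + 5)^3. The eigenvalues (with algebraic multiplicities) are λ = -5 with multiplicity 3, λ = -1 with multiplicity 1.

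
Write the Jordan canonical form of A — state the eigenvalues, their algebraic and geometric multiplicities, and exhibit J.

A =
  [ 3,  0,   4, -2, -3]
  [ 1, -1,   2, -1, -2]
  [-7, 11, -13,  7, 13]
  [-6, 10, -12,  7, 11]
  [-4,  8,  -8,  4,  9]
J_3(1) ⊕ J_2(1)

The characteristic polynomial is
  det(x·I − A) = x^5 - 5*x^4 + 10*x^3 - 10*x^2 + 5*x - 1 = (x - 1)^5

Eigenvalues and multiplicities (the geometric multiplicity of λ is n − rank(A − λI), which equals the number of Jordan blocks for λ):
  λ = 1: algebraic multiplicity = 5, geometric multiplicity = 2

Determining the block sizes for each eigenvalue:
  λ = 1: with am = 5 and gm = 2, the partition is not yet determined (e.g. several partitions of 5 into 2 parts exist). Let N = A − (1)·I. Computing rank(N^1) = 3, rank(N^2) = 1, rank(N^3) = 0; the number of blocks of size ≥ j is rank(N^{j−1}) − rank(N^j), giving [2, 2, 1]. So we have 1 block(s) of size 3, 1 block(s) of size 2 → block sizes [3, 2]

Assembling the blocks gives a Jordan form
J =
  [1, 1, 0, 0, 0]
  [0, 1, 1, 0, 0]
  [0, 0, 1, 0, 0]
  [0, 0, 0, 1, 1]
  [0, 0, 0, 0, 1]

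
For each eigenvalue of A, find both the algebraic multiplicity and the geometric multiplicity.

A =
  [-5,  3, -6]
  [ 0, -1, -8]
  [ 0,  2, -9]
λ = -5: alg = 3, geom = 2

Step 1 — factor the characteristic polynomial to read off the algebraic multiplicities:
  χ_A(x) = (x + 5)^3

Step 2 — compute geometric multiplicities via the rank-nullity identity g(λ) = n − rank(A − λI):
  rank(A − (-5)·I) = 1, so dim ker(A − (-5)·I) = n − 1 = 2

Summary:
  λ = -5: algebraic multiplicity = 3, geometric multiplicity = 2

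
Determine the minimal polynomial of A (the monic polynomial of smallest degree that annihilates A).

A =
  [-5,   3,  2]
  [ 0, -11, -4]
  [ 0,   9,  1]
x^2 + 10*x + 25

The characteristic polynomial is χ_A(x) = (x + 5)^3, so the eigenvalues are known. The minimal polynomial is
  m_A(x) = Π_λ (x − λ)^{k_λ}
where k_λ is the size of the *largest* Jordan block for λ (equivalently, the smallest k with (A − λI)^k v = 0 for every generalised eigenvector v of λ).

  λ = -5: largest Jordan block has size 2, contributing (x + 5)^2

So m_A(x) = (x + 5)^2 = x^2 + 10*x + 25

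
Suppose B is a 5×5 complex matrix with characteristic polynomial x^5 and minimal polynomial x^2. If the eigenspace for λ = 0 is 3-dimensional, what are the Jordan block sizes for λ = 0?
Block sizes for λ = 0: [2, 2, 1]

Step 1 — from the characteristic polynomial, algebraic multiplicity of λ = 0 is 5. From dim ker(B − (0)·I) = 3, there are exactly 3 Jordan blocks for λ = 0.
Step 2 — from the minimal polynomial, the factor (x − 0)^2 tells us the largest block for λ = 0 has size 2.
Step 3 — with total size 5, 3 blocks, and largest block 2, the block sizes (in nonincreasing order) are [2, 2, 1].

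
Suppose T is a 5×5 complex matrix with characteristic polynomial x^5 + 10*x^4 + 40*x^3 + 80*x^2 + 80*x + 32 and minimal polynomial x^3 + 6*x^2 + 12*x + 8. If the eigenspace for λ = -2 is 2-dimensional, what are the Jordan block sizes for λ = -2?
Block sizes for λ = -2: [3, 2]

Step 1 — from the characteristic polynomial, algebraic multiplicity of λ = -2 is 5. From dim ker(T − (-2)·I) = 2, there are exactly 2 Jordan blocks for λ = -2.
Step 2 — from the minimal polynomial, the factor (x + 2)^3 tells us the largest block for λ = -2 has size 3.
Step 3 — with total size 5, 2 blocks, and largest block 3, the block sizes (in nonincreasing order) are [3, 2].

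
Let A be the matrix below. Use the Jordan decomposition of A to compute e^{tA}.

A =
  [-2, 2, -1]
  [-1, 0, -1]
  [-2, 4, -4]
e^{tA} =
  [exp(-2*t), 2*t*exp(-2*t), -t*exp(-2*t)]
  [-t*exp(-2*t), -t^2*exp(-2*t) + 2*t*exp(-2*t) + exp(-2*t), t^2*exp(-2*t)/2 - t*exp(-2*t)]
  [-2*t*exp(-2*t), -2*t^2*exp(-2*t) + 4*t*exp(-2*t), t^2*exp(-2*t) - 2*t*exp(-2*t) + exp(-2*t)]

Strategy: write A = P · J · P⁻¹ where J is a Jordan canonical form, so e^{tA} = P · e^{tJ} · P⁻¹, and e^{tJ} can be computed block-by-block.

A has Jordan form
J =
  [-2,  1,  0]
  [ 0, -2,  1]
  [ 0,  0, -2]
(up to reordering of blocks).

Per-block formulas:
  For a 3×3 Jordan block J_3(-2): exp(t · J_3(-2)) = e^(-2t)·(I + t·N + (t^2/2)·N^2), where N is the 3×3 nilpotent shift.

After assembling e^{tJ} and conjugating by P, we get:

e^{tA} =
  [exp(-2*t), 2*t*exp(-2*t), -t*exp(-2*t)]
  [-t*exp(-2*t), -t^2*exp(-2*t) + 2*t*exp(-2*t) + exp(-2*t), t^2*exp(-2*t)/2 - t*exp(-2*t)]
  [-2*t*exp(-2*t), -2*t^2*exp(-2*t) + 4*t*exp(-2*t), t^2*exp(-2*t) - 2*t*exp(-2*t) + exp(-2*t)]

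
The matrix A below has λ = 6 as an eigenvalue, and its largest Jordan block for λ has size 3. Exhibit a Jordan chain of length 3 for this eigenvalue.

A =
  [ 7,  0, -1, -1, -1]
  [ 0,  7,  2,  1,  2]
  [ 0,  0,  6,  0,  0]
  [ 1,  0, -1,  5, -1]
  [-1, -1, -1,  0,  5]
A Jordan chain for λ = 6 of length 3:
v_1 = (1, -1, 0, 1, 0)ᵀ
v_2 = (1, 0, 0, 1, -1)ᵀ
v_3 = (1, 0, 0, 0, 0)ᵀ

Let N = A − (6)·I. We want v_3 with N^3 v_3 = 0 but N^2 v_3 ≠ 0; then v_{j-1} := N · v_j for j = 3, …, 2.

Pick v_3 = (1, 0, 0, 0, 0)ᵀ.
Then v_2 = N · v_3 = (1, 0, 0, 1, -1)ᵀ.
Then v_1 = N · v_2 = (1, -1, 0, 1, 0)ᵀ.

Sanity check: (A − (6)·I) v_1 = (0, 0, 0, 0, 0)ᵀ = 0. ✓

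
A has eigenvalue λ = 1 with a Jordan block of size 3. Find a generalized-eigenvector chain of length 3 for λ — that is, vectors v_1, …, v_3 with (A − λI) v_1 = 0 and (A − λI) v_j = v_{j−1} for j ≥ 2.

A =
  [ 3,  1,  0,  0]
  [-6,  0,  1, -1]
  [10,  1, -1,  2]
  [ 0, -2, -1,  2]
A Jordan chain for λ = 1 of length 3:
v_1 = (-2, 4, -6, 2)ᵀ
v_2 = (2, -6, 10, 0)ᵀ
v_3 = (1, 0, 0, 0)ᵀ

Let N = A − (1)·I. We want v_3 with N^3 v_3 = 0 but N^2 v_3 ≠ 0; then v_{j-1} := N · v_j for j = 3, …, 2.

Pick v_3 = (1, 0, 0, 0)ᵀ.
Then v_2 = N · v_3 = (2, -6, 10, 0)ᵀ.
Then v_1 = N · v_2 = (-2, 4, -6, 2)ᵀ.

Sanity check: (A − (1)·I) v_1 = (0, 0, 0, 0)ᵀ = 0. ✓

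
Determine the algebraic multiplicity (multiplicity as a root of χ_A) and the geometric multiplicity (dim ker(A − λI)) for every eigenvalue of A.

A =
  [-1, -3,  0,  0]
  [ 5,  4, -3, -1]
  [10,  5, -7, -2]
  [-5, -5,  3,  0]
λ = -1: alg = 4, geom = 2

Step 1 — factor the characteristic polynomial to read off the algebraic multiplicities:
  χ_A(x) = (x + 1)^4

Step 2 — compute geometric multiplicities via the rank-nullity identity g(λ) = n − rank(A − λI):
  rank(A − (-1)·I) = 2, so dim ker(A − (-1)·I) = n − 2 = 2

Summary:
  λ = -1: algebraic multiplicity = 4, geometric multiplicity = 2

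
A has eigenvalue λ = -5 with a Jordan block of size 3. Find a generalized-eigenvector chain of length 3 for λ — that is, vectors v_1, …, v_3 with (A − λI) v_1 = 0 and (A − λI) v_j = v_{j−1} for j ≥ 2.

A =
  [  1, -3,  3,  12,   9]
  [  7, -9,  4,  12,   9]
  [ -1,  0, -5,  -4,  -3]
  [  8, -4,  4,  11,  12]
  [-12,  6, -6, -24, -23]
A Jordan chain for λ = -5 of length 3:
v_1 = (0, -2, -2, 0, 0)ᵀ
v_2 = (6, 7, -1, 8, -12)ᵀ
v_3 = (1, 0, 0, 0, 0)ᵀ

Let N = A − (-5)·I. We want v_3 with N^3 v_3 = 0 but N^2 v_3 ≠ 0; then v_{j-1} := N · v_j for j = 3, …, 2.

Pick v_3 = (1, 0, 0, 0, 0)ᵀ.
Then v_2 = N · v_3 = (6, 7, -1, 8, -12)ᵀ.
Then v_1 = N · v_2 = (0, -2, -2, 0, 0)ᵀ.

Sanity check: (A − (-5)·I) v_1 = (0, 0, 0, 0, 0)ᵀ = 0. ✓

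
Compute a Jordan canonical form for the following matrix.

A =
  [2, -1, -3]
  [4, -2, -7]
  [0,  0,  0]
J_3(0)

The characteristic polynomial is
  det(x·I − A) = x^3

Eigenvalues and multiplicities (the geometric multiplicity of λ is n − rank(A − λI), which equals the number of Jordan blocks for λ):
  λ = 0: algebraic multiplicity = 3, geometric multiplicity = 1

Determining the block sizes for each eigenvalue:
  λ = 0: one block (gm = 1), so the single block has size am = 3 → block sizes [3]

Assembling the blocks gives a Jordan form
J =
  [0, 1, 0]
  [0, 0, 1]
  [0, 0, 0]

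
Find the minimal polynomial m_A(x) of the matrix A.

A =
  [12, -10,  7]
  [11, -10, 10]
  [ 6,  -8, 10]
x^3 - 12*x^2 + 48*x - 64

The characteristic polynomial is χ_A(x) = (x - 4)^3, so the eigenvalues are known. The minimal polynomial is
  m_A(x) = Π_λ (x − λ)^{k_λ}
where k_λ is the size of the *largest* Jordan block for λ (equivalently, the smallest k with (A − λI)^k v = 0 for every generalised eigenvector v of λ).

  λ = 4: largest Jordan block has size 3, contributing (x − 4)^3

So m_A(x) = (x - 4)^3 = x^3 - 12*x^2 + 48*x - 64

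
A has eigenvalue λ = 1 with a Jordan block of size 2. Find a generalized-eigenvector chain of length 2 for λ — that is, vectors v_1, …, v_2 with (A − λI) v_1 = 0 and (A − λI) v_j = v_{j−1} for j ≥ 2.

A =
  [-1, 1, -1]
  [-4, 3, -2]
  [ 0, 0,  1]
A Jordan chain for λ = 1 of length 2:
v_1 = (-2, -4, 0)ᵀ
v_2 = (1, 0, 0)ᵀ

Let N = A − (1)·I. We want v_2 with N^2 v_2 = 0 but N^1 v_2 ≠ 0; then v_{j-1} := N · v_j for j = 2, …, 2.

Pick v_2 = (1, 0, 0)ᵀ.
Then v_1 = N · v_2 = (-2, -4, 0)ᵀ.

Sanity check: (A − (1)·I) v_1 = (0, 0, 0)ᵀ = 0. ✓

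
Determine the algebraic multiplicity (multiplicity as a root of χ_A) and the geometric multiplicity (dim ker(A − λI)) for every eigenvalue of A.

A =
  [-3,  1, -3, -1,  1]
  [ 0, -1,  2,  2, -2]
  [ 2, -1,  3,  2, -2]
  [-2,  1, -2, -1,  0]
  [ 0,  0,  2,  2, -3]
λ = -1: alg = 5, geom = 3

Step 1 — factor the characteristic polynomial to read off the algebraic multiplicities:
  χ_A(x) = (x + 1)^5

Step 2 — compute geometric multiplicities via the rank-nullity identity g(λ) = n − rank(A − λI):
  rank(A − (-1)·I) = 2, so dim ker(A − (-1)·I) = n − 2 = 3

Summary:
  λ = -1: algebraic multiplicity = 5, geometric multiplicity = 3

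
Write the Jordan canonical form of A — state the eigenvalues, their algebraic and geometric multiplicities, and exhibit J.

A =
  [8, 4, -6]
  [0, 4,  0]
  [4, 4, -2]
J_1(2) ⊕ J_1(4) ⊕ J_1(4)

The characteristic polynomial is
  det(x·I − A) = x^3 - 10*x^2 + 32*x - 32 = (x - 4)^2*(x - 2)

Eigenvalues and multiplicities (the geometric multiplicity of λ is n − rank(A − λI), which equals the number of Jordan blocks for λ):
  λ = 2: algebraic multiplicity = 1, geometric multiplicity = 1
  λ = 4: algebraic multiplicity = 2, geometric multiplicity = 2

Determining the block sizes for each eigenvalue:
  λ = 2: one block (gm = 1), so the single block has size am = 1 → block sizes [1]
  λ = 4: gm = am = 2, so every block has size 1 → block sizes [1, 1]

Assembling the blocks gives a Jordan form
J =
  [2, 0, 0]
  [0, 4, 0]
  [0, 0, 4]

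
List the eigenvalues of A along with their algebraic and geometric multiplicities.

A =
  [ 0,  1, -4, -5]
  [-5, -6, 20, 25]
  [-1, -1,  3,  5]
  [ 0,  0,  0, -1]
λ = -1: alg = 4, geom = 3

Step 1 — factor the characteristic polynomial to read off the algebraic multiplicities:
  χ_A(x) = (x + 1)^4

Step 2 — compute geometric multiplicities via the rank-nullity identity g(λ) = n − rank(A − λI):
  rank(A − (-1)·I) = 1, so dim ker(A − (-1)·I) = n − 1 = 3

Summary:
  λ = -1: algebraic multiplicity = 4, geometric multiplicity = 3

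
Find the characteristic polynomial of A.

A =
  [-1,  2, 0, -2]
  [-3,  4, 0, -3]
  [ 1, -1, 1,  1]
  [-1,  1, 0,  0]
x^4 - 4*x^3 + 6*x^2 - 4*x + 1

Expanding det(x·I − A) (e.g. by cofactor expansion or by noting that A is similar to its Jordan form J, which has the same characteristic polynomial as A) gives
  χ_A(x) = x^4 - 4*x^3 + 6*x^2 - 4*x + 1
which factors as (x - 1)^4. The eigenvalues (with algebraic multiplicities) are λ = 1 with multiplicity 4.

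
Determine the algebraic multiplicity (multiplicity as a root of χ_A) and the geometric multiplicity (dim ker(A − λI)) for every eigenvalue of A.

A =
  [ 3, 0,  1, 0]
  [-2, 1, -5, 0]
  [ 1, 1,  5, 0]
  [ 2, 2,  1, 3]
λ = 3: alg = 4, geom = 2

Step 1 — factor the characteristic polynomial to read off the algebraic multiplicities:
  χ_A(x) = (x - 3)^4

Step 2 — compute geometric multiplicities via the rank-nullity identity g(λ) = n − rank(A − λI):
  rank(A − (3)·I) = 2, so dim ker(A − (3)·I) = n − 2 = 2

Summary:
  λ = 3: algebraic multiplicity = 4, geometric multiplicity = 2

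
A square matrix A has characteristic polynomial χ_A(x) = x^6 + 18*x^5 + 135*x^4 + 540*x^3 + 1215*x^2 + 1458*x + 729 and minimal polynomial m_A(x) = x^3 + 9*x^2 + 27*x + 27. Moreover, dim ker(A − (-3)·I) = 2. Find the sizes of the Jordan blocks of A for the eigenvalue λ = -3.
Block sizes for λ = -3: [3, 3]

Step 1 — from the characteristic polynomial, algebraic multiplicity of λ = -3 is 6. From dim ker(A − (-3)·I) = 2, there are exactly 2 Jordan blocks for λ = -3.
Step 2 — from the minimal polynomial, the factor (x + 3)^3 tells us the largest block for λ = -3 has size 3.
Step 3 — with total size 6, 2 blocks, and largest block 3, the block sizes (in nonincreasing order) are [3, 3].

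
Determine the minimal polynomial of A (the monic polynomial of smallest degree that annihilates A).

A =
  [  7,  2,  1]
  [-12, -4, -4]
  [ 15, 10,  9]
x^2 - 8*x + 16

The characteristic polynomial is χ_A(x) = (x - 4)^3, so the eigenvalues are known. The minimal polynomial is
  m_A(x) = Π_λ (x − λ)^{k_λ}
where k_λ is the size of the *largest* Jordan block for λ (equivalently, the smallest k with (A − λI)^k v = 0 for every generalised eigenvector v of λ).

  λ = 4: largest Jordan block has size 2, contributing (x − 4)^2

So m_A(x) = (x - 4)^2 = x^2 - 8*x + 16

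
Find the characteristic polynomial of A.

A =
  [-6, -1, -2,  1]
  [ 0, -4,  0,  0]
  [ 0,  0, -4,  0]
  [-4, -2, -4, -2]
x^4 + 16*x^3 + 96*x^2 + 256*x + 256

Expanding det(x·I − A) (e.g. by cofactor expansion or by noting that A is similar to its Jordan form J, which has the same characteristic polynomial as A) gives
  χ_A(x) = x^4 + 16*x^3 + 96*x^2 + 256*x + 256
which factors as (x + 4)^4. The eigenvalues (with algebraic multiplicities) are λ = -4 with multiplicity 4.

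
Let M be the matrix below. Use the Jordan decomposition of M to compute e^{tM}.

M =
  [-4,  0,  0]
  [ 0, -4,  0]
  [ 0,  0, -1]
e^{tM} =
  [exp(-4*t), 0, 0]
  [0, exp(-4*t), 0]
  [0, 0, exp(-t)]

Strategy: write M = P · J · P⁻¹ where J is a Jordan canonical form, so e^{tM} = P · e^{tJ} · P⁻¹, and e^{tJ} can be computed block-by-block.

M has Jordan form
J =
  [-4,  0,  0]
  [ 0, -4,  0]
  [ 0,  0, -1]
(up to reordering of blocks).

Per-block formulas:
  For a 1×1 block at λ = -4: exp(t · [-4]) = [e^(-4t)].
  For a 1×1 block at λ = -1: exp(t · [-1]) = [e^(-1t)].

After assembling e^{tJ} and conjugating by P, we get:

e^{tM} =
  [exp(-4*t), 0, 0]
  [0, exp(-4*t), 0]
  [0, 0, exp(-t)]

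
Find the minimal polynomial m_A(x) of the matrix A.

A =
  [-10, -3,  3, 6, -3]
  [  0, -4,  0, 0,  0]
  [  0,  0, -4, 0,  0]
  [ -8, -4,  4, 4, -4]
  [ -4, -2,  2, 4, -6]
x^2 + 8*x + 16

The characteristic polynomial is χ_A(x) = (x + 4)^5, so the eigenvalues are known. The minimal polynomial is
  m_A(x) = Π_λ (x − λ)^{k_λ}
where k_λ is the size of the *largest* Jordan block for λ (equivalently, the smallest k with (A − λI)^k v = 0 for every generalised eigenvector v of λ).

  λ = -4: largest Jordan block has size 2, contributing (x + 4)^2

So m_A(x) = (x + 4)^2 = x^2 + 8*x + 16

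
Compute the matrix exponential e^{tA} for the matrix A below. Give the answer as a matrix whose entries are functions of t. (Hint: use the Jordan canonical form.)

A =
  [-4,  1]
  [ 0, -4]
e^{tA} =
  [exp(-4*t), t*exp(-4*t)]
  [0, exp(-4*t)]

Strategy: write A = P · J · P⁻¹ where J is a Jordan canonical form, so e^{tA} = P · e^{tJ} · P⁻¹, and e^{tJ} can be computed block-by-block.

A has Jordan form
J =
  [-4,  1]
  [ 0, -4]
(up to reordering of blocks).

Per-block formulas:
  For a 2×2 Jordan block J_2(-4): exp(t · J_2(-4)) = e^(-4t)·(I + t·N), where N is the 2×2 nilpotent shift.

After assembling e^{tJ} and conjugating by P, we get:

e^{tA} =
  [exp(-4*t), t*exp(-4*t)]
  [0, exp(-4*t)]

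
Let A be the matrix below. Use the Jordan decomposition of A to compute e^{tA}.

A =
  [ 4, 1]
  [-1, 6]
e^{tA} =
  [-t*exp(5*t) + exp(5*t), t*exp(5*t)]
  [-t*exp(5*t), t*exp(5*t) + exp(5*t)]

Strategy: write A = P · J · P⁻¹ where J is a Jordan canonical form, so e^{tA} = P · e^{tJ} · P⁻¹, and e^{tJ} can be computed block-by-block.

A has Jordan form
J =
  [5, 1]
  [0, 5]
(up to reordering of blocks).

Per-block formulas:
  For a 2×2 Jordan block J_2(5): exp(t · J_2(5)) = e^(5t)·(I + t·N), where N is the 2×2 nilpotent shift.

After assembling e^{tJ} and conjugating by P, we get:

e^{tA} =
  [-t*exp(5*t) + exp(5*t), t*exp(5*t)]
  [-t*exp(5*t), t*exp(5*t) + exp(5*t)]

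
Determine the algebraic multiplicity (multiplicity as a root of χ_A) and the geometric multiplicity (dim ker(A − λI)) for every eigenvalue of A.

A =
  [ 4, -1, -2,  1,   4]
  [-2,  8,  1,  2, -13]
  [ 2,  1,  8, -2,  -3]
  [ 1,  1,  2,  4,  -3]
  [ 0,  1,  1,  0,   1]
λ = 5: alg = 5, geom = 2

Step 1 — factor the characteristic polynomial to read off the algebraic multiplicities:
  χ_A(x) = (x - 5)^5

Step 2 — compute geometric multiplicities via the rank-nullity identity g(λ) = n − rank(A − λI):
  rank(A − (5)·I) = 3, so dim ker(A − (5)·I) = n − 3 = 2

Summary:
  λ = 5: algebraic multiplicity = 5, geometric multiplicity = 2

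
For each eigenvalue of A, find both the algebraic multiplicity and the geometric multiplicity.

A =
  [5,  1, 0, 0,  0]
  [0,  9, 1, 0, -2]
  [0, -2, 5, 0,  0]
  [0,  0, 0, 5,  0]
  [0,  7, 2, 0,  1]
λ = 5: alg = 5, geom = 3

Step 1 — factor the characteristic polynomial to read off the algebraic multiplicities:
  χ_A(x) = (x - 5)^5

Step 2 — compute geometric multiplicities via the rank-nullity identity g(λ) = n − rank(A − λI):
  rank(A − (5)·I) = 2, so dim ker(A − (5)·I) = n − 2 = 3

Summary:
  λ = 5: algebraic multiplicity = 5, geometric multiplicity = 3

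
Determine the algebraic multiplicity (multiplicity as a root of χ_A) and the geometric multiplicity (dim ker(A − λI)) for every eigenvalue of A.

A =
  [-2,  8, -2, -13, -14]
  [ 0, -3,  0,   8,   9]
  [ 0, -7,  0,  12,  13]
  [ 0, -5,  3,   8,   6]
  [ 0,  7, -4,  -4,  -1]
λ = -2: alg = 3, geom = 1; λ = 4: alg = 2, geom = 1

Step 1 — factor the characteristic polynomial to read off the algebraic multiplicities:
  χ_A(x) = (x - 4)^2*(x + 2)^3

Step 2 — compute geometric multiplicities via the rank-nullity identity g(λ) = n − rank(A − λI):
  rank(A − (-2)·I) = 4, so dim ker(A − (-2)·I) = n − 4 = 1
  rank(A − (4)·I) = 4, so dim ker(A − (4)·I) = n − 4 = 1

Summary:
  λ = -2: algebraic multiplicity = 3, geometric multiplicity = 1
  λ = 4: algebraic multiplicity = 2, geometric multiplicity = 1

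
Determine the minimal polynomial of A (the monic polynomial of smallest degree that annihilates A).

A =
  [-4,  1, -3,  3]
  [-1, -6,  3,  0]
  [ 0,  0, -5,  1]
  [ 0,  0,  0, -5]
x^2 + 10*x + 25

The characteristic polynomial is χ_A(x) = (x + 5)^4, so the eigenvalues are known. The minimal polynomial is
  m_A(x) = Π_λ (x − λ)^{k_λ}
where k_λ is the size of the *largest* Jordan block for λ (equivalently, the smallest k with (A − λI)^k v = 0 for every generalised eigenvector v of λ).

  λ = -5: largest Jordan block has size 2, contributing (x + 5)^2

So m_A(x) = (x + 5)^2 = x^2 + 10*x + 25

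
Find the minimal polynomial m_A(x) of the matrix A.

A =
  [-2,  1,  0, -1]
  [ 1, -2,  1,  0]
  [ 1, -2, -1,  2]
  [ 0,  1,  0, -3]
x^3 + 6*x^2 + 12*x + 8

The characteristic polynomial is χ_A(x) = (x + 2)^4, so the eigenvalues are known. The minimal polynomial is
  m_A(x) = Π_λ (x − λ)^{k_λ}
where k_λ is the size of the *largest* Jordan block for λ (equivalently, the smallest k with (A − λI)^k v = 0 for every generalised eigenvector v of λ).

  λ = -2: largest Jordan block has size 3, contributing (x + 2)^3

So m_A(x) = (x + 2)^3 = x^3 + 6*x^2 + 12*x + 8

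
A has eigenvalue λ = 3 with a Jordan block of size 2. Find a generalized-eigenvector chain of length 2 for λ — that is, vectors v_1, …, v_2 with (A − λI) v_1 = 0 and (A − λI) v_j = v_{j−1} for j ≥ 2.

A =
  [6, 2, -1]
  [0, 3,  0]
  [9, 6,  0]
A Jordan chain for λ = 3 of length 2:
v_1 = (3, 0, 9)ᵀ
v_2 = (1, 0, 0)ᵀ

Let N = A − (3)·I. We want v_2 with N^2 v_2 = 0 but N^1 v_2 ≠ 0; then v_{j-1} := N · v_j for j = 2, …, 2.

Pick v_2 = (1, 0, 0)ᵀ.
Then v_1 = N · v_2 = (3, 0, 9)ᵀ.

Sanity check: (A − (3)·I) v_1 = (0, 0, 0)ᵀ = 0. ✓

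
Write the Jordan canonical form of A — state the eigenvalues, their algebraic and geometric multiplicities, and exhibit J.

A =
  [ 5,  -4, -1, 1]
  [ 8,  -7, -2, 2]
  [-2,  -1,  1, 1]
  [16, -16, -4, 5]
J_3(1) ⊕ J_1(1)

The characteristic polynomial is
  det(x·I − A) = x^4 - 4*x^3 + 6*x^2 - 4*x + 1 = (x - 1)^4

Eigenvalues and multiplicities (the geometric multiplicity of λ is n − rank(A − λI), which equals the number of Jordan blocks for λ):
  λ = 1: algebraic multiplicity = 4, geometric multiplicity = 2

Determining the block sizes for each eigenvalue:
  λ = 1: with am = 4 and gm = 2, the partition is not yet determined (e.g. several partitions of 4 into 2 parts exist). Let N = A − (1)·I. Computing rank(N^1) = 2, rank(N^2) = 1, rank(N^3) = 0; the number of blocks of size ≥ j is rank(N^{j−1}) − rank(N^j), giving [2, 1, 1]. So we have 1 block(s) of size 3, 1 block(s) of size 1 → block sizes [3, 1]

Assembling the blocks gives a Jordan form
J =
  [1, 1, 0, 0]
  [0, 1, 1, 0]
  [0, 0, 1, 0]
  [0, 0, 0, 1]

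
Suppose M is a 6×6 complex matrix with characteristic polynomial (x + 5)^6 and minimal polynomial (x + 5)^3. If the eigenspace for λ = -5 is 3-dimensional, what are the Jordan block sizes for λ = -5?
Block sizes for λ = -5: [3, 2, 1]

Step 1 — from the characteristic polynomial, algebraic multiplicity of λ = -5 is 6. From dim ker(M − (-5)·I) = 3, there are exactly 3 Jordan blocks for λ = -5.
Step 2 — from the minimal polynomial, the factor (x + 5)^3 tells us the largest block for λ = -5 has size 3.
Step 3 — with total size 6, 3 blocks, and largest block 3, the block sizes (in nonincreasing order) are [3, 2, 1].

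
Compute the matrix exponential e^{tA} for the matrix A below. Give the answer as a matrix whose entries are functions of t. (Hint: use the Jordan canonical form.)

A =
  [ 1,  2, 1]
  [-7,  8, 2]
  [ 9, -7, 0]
e^{tA} =
  [-t^2*exp(3*t)/2 - 2*t*exp(3*t) + exp(3*t), -t^2*exp(3*t)/2 + 2*t*exp(3*t), -t^2*exp(3*t)/2 + t*exp(3*t)]
  [-3*t^2*exp(3*t)/2 - 7*t*exp(3*t), -3*t^2*exp(3*t)/2 + 5*t*exp(3*t) + exp(3*t), -3*t^2*exp(3*t)/2 + 2*t*exp(3*t)]
  [2*t^2*exp(3*t) + 9*t*exp(3*t), 2*t^2*exp(3*t) - 7*t*exp(3*t), 2*t^2*exp(3*t) - 3*t*exp(3*t) + exp(3*t)]

Strategy: write A = P · J · P⁻¹ where J is a Jordan canonical form, so e^{tA} = P · e^{tJ} · P⁻¹, and e^{tJ} can be computed block-by-block.

A has Jordan form
J =
  [3, 1, 0]
  [0, 3, 1]
  [0, 0, 3]
(up to reordering of blocks).

Per-block formulas:
  For a 3×3 Jordan block J_3(3): exp(t · J_3(3)) = e^(3t)·(I + t·N + (t^2/2)·N^2), where N is the 3×3 nilpotent shift.

After assembling e^{tJ} and conjugating by P, we get:

e^{tA} =
  [-t^2*exp(3*t)/2 - 2*t*exp(3*t) + exp(3*t), -t^2*exp(3*t)/2 + 2*t*exp(3*t), -t^2*exp(3*t)/2 + t*exp(3*t)]
  [-3*t^2*exp(3*t)/2 - 7*t*exp(3*t), -3*t^2*exp(3*t)/2 + 5*t*exp(3*t) + exp(3*t), -3*t^2*exp(3*t)/2 + 2*t*exp(3*t)]
  [2*t^2*exp(3*t) + 9*t*exp(3*t), 2*t^2*exp(3*t) - 7*t*exp(3*t), 2*t^2*exp(3*t) - 3*t*exp(3*t) + exp(3*t)]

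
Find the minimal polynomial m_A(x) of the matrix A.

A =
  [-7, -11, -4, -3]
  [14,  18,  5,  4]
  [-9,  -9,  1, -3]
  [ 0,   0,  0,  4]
x^3 - 12*x^2 + 48*x - 64

The characteristic polynomial is χ_A(x) = (x - 4)^4, so the eigenvalues are known. The minimal polynomial is
  m_A(x) = Π_λ (x − λ)^{k_λ}
where k_λ is the size of the *largest* Jordan block for λ (equivalently, the smallest k with (A − λI)^k v = 0 for every generalised eigenvector v of λ).

  λ = 4: largest Jordan block has size 3, contributing (x − 4)^3

So m_A(x) = (x - 4)^3 = x^3 - 12*x^2 + 48*x - 64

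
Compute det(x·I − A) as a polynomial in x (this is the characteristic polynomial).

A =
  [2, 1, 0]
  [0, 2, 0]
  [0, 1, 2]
x^3 - 6*x^2 + 12*x - 8

Expanding det(x·I − A) (e.g. by cofactor expansion or by noting that A is similar to its Jordan form J, which has the same characteristic polynomial as A) gives
  χ_A(x) = x^3 - 6*x^2 + 12*x - 8
which factors as (x - 2)^3. The eigenvalues (with algebraic multiplicities) are λ = 2 with multiplicity 3.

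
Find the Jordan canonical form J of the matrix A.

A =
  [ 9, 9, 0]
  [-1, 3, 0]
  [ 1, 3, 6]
J_2(6) ⊕ J_1(6)

The characteristic polynomial is
  det(x·I − A) = x^3 - 18*x^2 + 108*x - 216 = (x - 6)^3

Eigenvalues and multiplicities (the geometric multiplicity of λ is n − rank(A − λI), which equals the number of Jordan blocks for λ):
  λ = 6: algebraic multiplicity = 3, geometric multiplicity = 2

Determining the block sizes for each eigenvalue:
  λ = 6: 2 blocks summing to 3 forces exactly one block of size 2 and the rest size 1 → block sizes [2, 1]

Assembling the blocks gives a Jordan form
J =
  [6, 1, 0]
  [0, 6, 0]
  [0, 0, 6]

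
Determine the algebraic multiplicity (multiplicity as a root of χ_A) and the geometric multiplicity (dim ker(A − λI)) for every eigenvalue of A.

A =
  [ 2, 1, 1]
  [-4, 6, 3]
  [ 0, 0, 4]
λ = 4: alg = 3, geom = 1

Step 1 — factor the characteristic polynomial to read off the algebraic multiplicities:
  χ_A(x) = (x - 4)^3

Step 2 — compute geometric multiplicities via the rank-nullity identity g(λ) = n − rank(A − λI):
  rank(A − (4)·I) = 2, so dim ker(A − (4)·I) = n − 2 = 1

Summary:
  λ = 4: algebraic multiplicity = 3, geometric multiplicity = 1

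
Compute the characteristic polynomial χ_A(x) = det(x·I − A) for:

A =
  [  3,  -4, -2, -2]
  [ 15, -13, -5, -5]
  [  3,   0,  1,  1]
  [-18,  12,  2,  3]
x^4 + 6*x^3 + 12*x^2 + 10*x + 3

Expanding det(x·I − A) (e.g. by cofactor expansion or by noting that A is similar to its Jordan form J, which has the same characteristic polynomial as A) gives
  χ_A(x) = x^4 + 6*x^3 + 12*x^2 + 10*x + 3
which factors as (x + 1)^3*(x + 3). The eigenvalues (with algebraic multiplicities) are λ = -3 with multiplicity 1, λ = -1 with multiplicity 3.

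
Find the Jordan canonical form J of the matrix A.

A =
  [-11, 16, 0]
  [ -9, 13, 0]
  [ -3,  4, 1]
J_2(1) ⊕ J_1(1)

The characteristic polynomial is
  det(x·I − A) = x^3 - 3*x^2 + 3*x - 1 = (x - 1)^3

Eigenvalues and multiplicities (the geometric multiplicity of λ is n − rank(A − λI), which equals the number of Jordan blocks for λ):
  λ = 1: algebraic multiplicity = 3, geometric multiplicity = 2

Determining the block sizes for each eigenvalue:
  λ = 1: 2 blocks summing to 3 forces exactly one block of size 2 and the rest size 1 → block sizes [2, 1]

Assembling the blocks gives a Jordan form
J =
  [1, 1, 0]
  [0, 1, 0]
  [0, 0, 1]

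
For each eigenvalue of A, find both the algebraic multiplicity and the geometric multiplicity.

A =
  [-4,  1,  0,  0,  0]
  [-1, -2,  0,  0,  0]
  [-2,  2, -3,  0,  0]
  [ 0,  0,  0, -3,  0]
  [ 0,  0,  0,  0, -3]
λ = -3: alg = 5, geom = 4

Step 1 — factor the characteristic polynomial to read off the algebraic multiplicities:
  χ_A(x) = (x + 3)^5

Step 2 — compute geometric multiplicities via the rank-nullity identity g(λ) = n − rank(A − λI):
  rank(A − (-3)·I) = 1, so dim ker(A − (-3)·I) = n − 1 = 4

Summary:
  λ = -3: algebraic multiplicity = 5, geometric multiplicity = 4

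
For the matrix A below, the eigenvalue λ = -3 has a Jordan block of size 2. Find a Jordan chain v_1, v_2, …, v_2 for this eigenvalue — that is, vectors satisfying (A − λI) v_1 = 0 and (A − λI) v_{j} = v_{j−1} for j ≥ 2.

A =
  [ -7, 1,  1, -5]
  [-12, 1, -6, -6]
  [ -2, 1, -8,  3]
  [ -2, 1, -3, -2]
A Jordan chain for λ = -3 of length 2:
v_1 = (-1, 0, 1, 1)ᵀ
v_2 = (1, 3, 0, 0)ᵀ

Let N = A − (-3)·I. We want v_2 with N^2 v_2 = 0 but N^1 v_2 ≠ 0; then v_{j-1} := N · v_j for j = 2, …, 2.

Pick v_2 = (1, 3, 0, 0)ᵀ.
Then v_1 = N · v_2 = (-1, 0, 1, 1)ᵀ.

Sanity check: (A − (-3)·I) v_1 = (0, 0, 0, 0)ᵀ = 0. ✓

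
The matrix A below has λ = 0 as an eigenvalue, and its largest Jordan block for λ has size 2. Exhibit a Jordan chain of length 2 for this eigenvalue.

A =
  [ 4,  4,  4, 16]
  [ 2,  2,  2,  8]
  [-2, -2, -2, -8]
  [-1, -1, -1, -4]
A Jordan chain for λ = 0 of length 2:
v_1 = (4, 2, -2, -1)ᵀ
v_2 = (1, 0, 0, 0)ᵀ

Let N = A − (0)·I. We want v_2 with N^2 v_2 = 0 but N^1 v_2 ≠ 0; then v_{j-1} := N · v_j for j = 2, …, 2.

Pick v_2 = (1, 0, 0, 0)ᵀ.
Then v_1 = N · v_2 = (4, 2, -2, -1)ᵀ.

Sanity check: (A − (0)·I) v_1 = (0, 0, 0, 0)ᵀ = 0. ✓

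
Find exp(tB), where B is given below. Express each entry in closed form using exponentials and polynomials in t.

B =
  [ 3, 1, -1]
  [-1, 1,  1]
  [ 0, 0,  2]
e^{tB} =
  [t*exp(2*t) + exp(2*t), t*exp(2*t), -t*exp(2*t)]
  [-t*exp(2*t), -t*exp(2*t) + exp(2*t), t*exp(2*t)]
  [0, 0, exp(2*t)]

Strategy: write B = P · J · P⁻¹ where J is a Jordan canonical form, so e^{tB} = P · e^{tJ} · P⁻¹, and e^{tJ} can be computed block-by-block.

B has Jordan form
J =
  [2, 1, 0]
  [0, 2, 0]
  [0, 0, 2]
(up to reordering of blocks).

Per-block formulas:
  For a 2×2 Jordan block J_2(2): exp(t · J_2(2)) = e^(2t)·(I + t·N), where N is the 2×2 nilpotent shift.
  For a 1×1 block at λ = 2: exp(t · [2]) = [e^(2t)].

After assembling e^{tJ} and conjugating by P, we get:

e^{tB} =
  [t*exp(2*t) + exp(2*t), t*exp(2*t), -t*exp(2*t)]
  [-t*exp(2*t), -t*exp(2*t) + exp(2*t), t*exp(2*t)]
  [0, 0, exp(2*t)]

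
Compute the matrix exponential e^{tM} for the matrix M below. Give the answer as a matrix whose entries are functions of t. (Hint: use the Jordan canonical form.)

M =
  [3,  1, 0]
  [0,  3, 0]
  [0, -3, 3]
e^{tM} =
  [exp(3*t), t*exp(3*t), 0]
  [0, exp(3*t), 0]
  [0, -3*t*exp(3*t), exp(3*t)]

Strategy: write M = P · J · P⁻¹ where J is a Jordan canonical form, so e^{tM} = P · e^{tJ} · P⁻¹, and e^{tJ} can be computed block-by-block.

M has Jordan form
J =
  [3, 1, 0]
  [0, 3, 0]
  [0, 0, 3]
(up to reordering of blocks).

Per-block formulas:
  For a 1×1 block at λ = 3: exp(t · [3]) = [e^(3t)].
  For a 2×2 Jordan block J_2(3): exp(t · J_2(3)) = e^(3t)·(I + t·N), where N is the 2×2 nilpotent shift.

After assembling e^{tJ} and conjugating by P, we get:

e^{tM} =
  [exp(3*t), t*exp(3*t), 0]
  [0, exp(3*t), 0]
  [0, -3*t*exp(3*t), exp(3*t)]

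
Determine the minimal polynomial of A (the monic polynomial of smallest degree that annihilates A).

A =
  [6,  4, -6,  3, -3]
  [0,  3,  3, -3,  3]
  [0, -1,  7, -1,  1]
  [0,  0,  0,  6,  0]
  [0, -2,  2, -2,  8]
x^2 - 12*x + 36

The characteristic polynomial is χ_A(x) = (x - 6)^5, so the eigenvalues are known. The minimal polynomial is
  m_A(x) = Π_λ (x − λ)^{k_λ}
where k_λ is the size of the *largest* Jordan block for λ (equivalently, the smallest k with (A − λI)^k v = 0 for every generalised eigenvector v of λ).

  λ = 6: largest Jordan block has size 2, contributing (x − 6)^2

So m_A(x) = (x - 6)^2 = x^2 - 12*x + 36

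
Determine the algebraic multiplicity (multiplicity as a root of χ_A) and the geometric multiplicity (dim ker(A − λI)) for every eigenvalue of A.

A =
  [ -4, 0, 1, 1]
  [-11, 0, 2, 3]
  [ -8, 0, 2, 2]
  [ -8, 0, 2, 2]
λ = 0: alg = 4, geom = 2

Step 1 — factor the characteristic polynomial to read off the algebraic multiplicities:
  χ_A(x) = x^4

Step 2 — compute geometric multiplicities via the rank-nullity identity g(λ) = n − rank(A − λI):
  rank(A − (0)·I) = 2, so dim ker(A − (0)·I) = n − 2 = 2

Summary:
  λ = 0: algebraic multiplicity = 4, geometric multiplicity = 2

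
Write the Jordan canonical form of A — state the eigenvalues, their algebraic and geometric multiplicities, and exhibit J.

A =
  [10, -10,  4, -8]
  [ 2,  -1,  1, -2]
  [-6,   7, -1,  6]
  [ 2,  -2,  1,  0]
J_3(2) ⊕ J_1(2)

The characteristic polynomial is
  det(x·I − A) = x^4 - 8*x^3 + 24*x^2 - 32*x + 16 = (x - 2)^4

Eigenvalues and multiplicities (the geometric multiplicity of λ is n − rank(A − λI), which equals the number of Jordan blocks for λ):
  λ = 2: algebraic multiplicity = 4, geometric multiplicity = 2

Determining the block sizes for each eigenvalue:
  λ = 2: with am = 4 and gm = 2, the partition is not yet determined (e.g. several partitions of 4 into 2 parts exist). Let N = A − (2)·I. Computing rank(N^1) = 2, rank(N^2) = 1, rank(N^3) = 0; the number of blocks of size ≥ j is rank(N^{j−1}) − rank(N^j), giving [2, 1, 1]. So we have 1 block(s) of size 3, 1 block(s) of size 1 → block sizes [3, 1]

Assembling the blocks gives a Jordan form
J =
  [2, 1, 0, 0]
  [0, 2, 1, 0]
  [0, 0, 2, 0]
  [0, 0, 0, 2]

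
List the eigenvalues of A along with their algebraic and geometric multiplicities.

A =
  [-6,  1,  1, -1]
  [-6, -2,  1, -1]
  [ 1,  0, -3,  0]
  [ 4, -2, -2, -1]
λ = -3: alg = 4, geom = 2

Step 1 — factor the characteristic polynomial to read off the algebraic multiplicities:
  χ_A(x) = (x + 3)^4

Step 2 — compute geometric multiplicities via the rank-nullity identity g(λ) = n − rank(A − λI):
  rank(A − (-3)·I) = 2, so dim ker(A − (-3)·I) = n − 2 = 2

Summary:
  λ = -3: algebraic multiplicity = 4, geometric multiplicity = 2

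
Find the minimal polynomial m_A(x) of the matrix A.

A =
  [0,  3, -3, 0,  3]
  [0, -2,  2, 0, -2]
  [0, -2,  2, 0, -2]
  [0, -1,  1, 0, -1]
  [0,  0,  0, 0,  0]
x^2

The characteristic polynomial is χ_A(x) = x^5, so the eigenvalues are known. The minimal polynomial is
  m_A(x) = Π_λ (x − λ)^{k_λ}
where k_λ is the size of the *largest* Jordan block for λ (equivalently, the smallest k with (A − λI)^k v = 0 for every generalised eigenvector v of λ).

  λ = 0: largest Jordan block has size 2, contributing (x − 0)^2

So m_A(x) = x^2 = x^2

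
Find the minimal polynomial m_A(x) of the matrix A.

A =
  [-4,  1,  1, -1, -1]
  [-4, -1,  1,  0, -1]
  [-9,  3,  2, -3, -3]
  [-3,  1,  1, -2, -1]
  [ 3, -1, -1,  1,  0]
x^3 + 3*x^2 + 3*x + 1

The characteristic polynomial is χ_A(x) = (x + 1)^5, so the eigenvalues are known. The minimal polynomial is
  m_A(x) = Π_λ (x − λ)^{k_λ}
where k_λ is the size of the *largest* Jordan block for λ (equivalently, the smallest k with (A − λI)^k v = 0 for every generalised eigenvector v of λ).

  λ = -1: largest Jordan block has size 3, contributing (x + 1)^3

So m_A(x) = (x + 1)^3 = x^3 + 3*x^2 + 3*x + 1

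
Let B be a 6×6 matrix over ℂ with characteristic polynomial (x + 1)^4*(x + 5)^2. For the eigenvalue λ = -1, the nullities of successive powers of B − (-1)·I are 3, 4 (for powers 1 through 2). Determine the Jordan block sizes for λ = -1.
Block sizes for λ = -1: [2, 1, 1]

From the dimensions of kernels of powers, the number of Jordan blocks of size at least j is d_j − d_{j−1} where d_j = dim ker(N^j) (with d_0 = 0). Computing the differences gives [3, 1].
The number of blocks of size exactly k is (#blocks of size ≥ k) − (#blocks of size ≥ k + 1), so the partition is: 2 block(s) of size 1, 1 block(s) of size 2.
In nonincreasing order the block sizes are [2, 1, 1].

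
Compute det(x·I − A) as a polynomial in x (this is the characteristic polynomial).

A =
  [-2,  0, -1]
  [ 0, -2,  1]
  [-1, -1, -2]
x^3 + 6*x^2 + 12*x + 8

Expanding det(x·I − A) (e.g. by cofactor expansion or by noting that A is similar to its Jordan form J, which has the same characteristic polynomial as A) gives
  χ_A(x) = x^3 + 6*x^2 + 12*x + 8
which factors as (x + 2)^3. The eigenvalues (with algebraic multiplicities) are λ = -2 with multiplicity 3.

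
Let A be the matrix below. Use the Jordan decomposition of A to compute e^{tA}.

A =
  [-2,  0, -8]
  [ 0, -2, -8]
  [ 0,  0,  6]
e^{tA} =
  [exp(-2*t), 0, -exp(6*t) + exp(-2*t)]
  [0, exp(-2*t), -exp(6*t) + exp(-2*t)]
  [0, 0, exp(6*t)]

Strategy: write A = P · J · P⁻¹ where J is a Jordan canonical form, so e^{tA} = P · e^{tJ} · P⁻¹, and e^{tJ} can be computed block-by-block.

A has Jordan form
J =
  [-2,  0, 0]
  [ 0, -2, 0]
  [ 0,  0, 6]
(up to reordering of blocks).

Per-block formulas:
  For a 1×1 block at λ = -2: exp(t · [-2]) = [e^(-2t)].
  For a 1×1 block at λ = 6: exp(t · [6]) = [e^(6t)].

After assembling e^{tJ} and conjugating by P, we get:

e^{tA} =
  [exp(-2*t), 0, -exp(6*t) + exp(-2*t)]
  [0, exp(-2*t), -exp(6*t) + exp(-2*t)]
  [0, 0, exp(6*t)]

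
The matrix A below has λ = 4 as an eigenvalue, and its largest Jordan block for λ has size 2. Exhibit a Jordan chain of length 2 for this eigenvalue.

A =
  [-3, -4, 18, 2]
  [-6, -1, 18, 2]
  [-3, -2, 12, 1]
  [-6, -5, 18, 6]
A Jordan chain for λ = 4 of length 2:
v_1 = (-4, -4, -2, -4)ᵀ
v_2 = (2, 2, 1, 0)ᵀ

Let N = A − (4)·I. We want v_2 with N^2 v_2 = 0 but N^1 v_2 ≠ 0; then v_{j-1} := N · v_j for j = 2, …, 2.

Pick v_2 = (2, 2, 1, 0)ᵀ.
Then v_1 = N · v_2 = (-4, -4, -2, -4)ᵀ.

Sanity check: (A − (4)·I) v_1 = (0, 0, 0, 0)ᵀ = 0. ✓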